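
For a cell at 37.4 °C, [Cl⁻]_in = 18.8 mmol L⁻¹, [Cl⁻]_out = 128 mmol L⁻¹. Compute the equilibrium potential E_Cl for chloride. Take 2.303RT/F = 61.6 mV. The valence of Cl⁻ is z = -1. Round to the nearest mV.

-51 mV

E = (61.6/z) · log₁₀([Cl⁻]_out/[Cl⁻]_in) with z = -1.
For an anion, dividing by z = -1 reverses the sign.
= (61.6/-1) · log₁₀(128/18.8) = -61.60 · log₁₀(6.809)
= -61.60 · (0.8331) = -51.32 mV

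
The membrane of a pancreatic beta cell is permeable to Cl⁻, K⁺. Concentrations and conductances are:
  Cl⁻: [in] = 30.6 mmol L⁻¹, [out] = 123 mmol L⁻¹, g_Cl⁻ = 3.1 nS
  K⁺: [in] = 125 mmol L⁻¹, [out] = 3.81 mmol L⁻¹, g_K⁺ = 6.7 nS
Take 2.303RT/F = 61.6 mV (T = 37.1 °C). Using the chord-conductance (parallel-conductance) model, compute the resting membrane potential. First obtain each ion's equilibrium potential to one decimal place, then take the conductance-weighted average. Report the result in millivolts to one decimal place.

-75.6 mV

E_Cl⁻ = (61.6/-1)·log₁₀(123/30.6) = -37.2 mV
E_K⁺ = (61.6/1)·log₁₀(3.81/125) = -93.4 mV
Vm = (Σ gᵢEᵢ)/(Σ gᵢ) = (3.1·-37.2 + 6.7·-93.4) / (3.1 + 6.7)
= -741.10 / 9.8 = -75.62 mV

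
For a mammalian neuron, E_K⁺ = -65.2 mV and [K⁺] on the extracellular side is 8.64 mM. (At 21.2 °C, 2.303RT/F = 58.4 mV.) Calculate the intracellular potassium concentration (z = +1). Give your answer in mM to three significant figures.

Nernst: E = (58.4/1) · log₁₀([out]/[in]), so log₁₀([out]/[in]) = -65.2 × 1 / 58.4 = -1.1164.
[out]/[in] = 10^(-1.1164) = 0.07648.
[in] = 8.64 / 0.07648 = 113 mM.

113 mM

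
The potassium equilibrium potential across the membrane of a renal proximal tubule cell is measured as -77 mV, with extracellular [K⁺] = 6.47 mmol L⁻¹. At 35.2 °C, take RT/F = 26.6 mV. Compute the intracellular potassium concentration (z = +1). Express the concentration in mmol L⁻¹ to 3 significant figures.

117 mmol L⁻¹

Nernst: E = (26.6/1) · ln([out]/[in]), so ln([out]/[in]) = -77.0 × 1 / 26.6 = -2.8947.
[out]/[in] = e^(-2.8947) = 0.05531.
[in] = 6.47 / 0.05531 = 117 mmol L⁻¹.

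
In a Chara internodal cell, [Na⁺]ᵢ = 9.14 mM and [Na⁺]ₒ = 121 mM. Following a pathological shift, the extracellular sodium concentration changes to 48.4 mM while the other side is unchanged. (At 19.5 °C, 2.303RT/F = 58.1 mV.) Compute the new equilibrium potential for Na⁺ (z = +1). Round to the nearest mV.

42 mV

After the shift: [Na⁺]_out = 48.4, [Na⁺]_in = 9.14 mM.
E_new = (58.1/1)·log₁₀(48.4/9.14) = 58.10 · (0.7239) = 42.06 mV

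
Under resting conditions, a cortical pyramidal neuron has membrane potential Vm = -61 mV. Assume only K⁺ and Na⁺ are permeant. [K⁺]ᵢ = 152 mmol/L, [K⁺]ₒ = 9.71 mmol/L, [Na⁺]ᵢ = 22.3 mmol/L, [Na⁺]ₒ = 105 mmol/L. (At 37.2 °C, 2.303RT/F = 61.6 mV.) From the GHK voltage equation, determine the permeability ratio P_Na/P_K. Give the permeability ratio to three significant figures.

0.0568

Let α = P_Na/P_K. GHK: Vm = 61.6·log₁₀[(Kₒ + α·Naₒ)/(Kᵢ + α·Naᵢ)].
10^(Vm/61.6) = 10^(-61.0/61.6) = 0.10227
So 0.10227·(Kᵢ + α·Naᵢ) = Kₒ + α·Naₒ → α = (0.10227·152.0 − 9.71) / (105.0 − 0.10227·22.3)
α = (15.54 − 9.71) / (105.0 − 2.281) = 5.835/102.7 = 0.0568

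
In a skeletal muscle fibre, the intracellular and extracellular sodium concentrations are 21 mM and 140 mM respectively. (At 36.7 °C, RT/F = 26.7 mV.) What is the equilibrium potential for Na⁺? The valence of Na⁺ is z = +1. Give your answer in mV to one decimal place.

50.7 mV

E = (26.7/z) · ln([Na⁺]_out/[Na⁺]_in) with z = +1.
= (26.7/1) · ln(140/21) = 26.70 · ln(6.667)
= 26.70 · (1.8971) = 50.65 mV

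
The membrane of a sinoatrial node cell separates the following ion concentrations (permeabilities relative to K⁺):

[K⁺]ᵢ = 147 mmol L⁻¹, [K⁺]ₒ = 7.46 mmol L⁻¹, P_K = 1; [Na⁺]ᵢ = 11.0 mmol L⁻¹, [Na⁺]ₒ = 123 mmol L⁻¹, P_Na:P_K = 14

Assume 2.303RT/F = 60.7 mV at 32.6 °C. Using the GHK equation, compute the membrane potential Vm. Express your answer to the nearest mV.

46 mV

Vm = 60.7 · log₁₀[(Σ P·[cation]ₒ + Σ P·[anion]ᵢ) / (Σ P·[cation]ᵢ + Σ P·[anion]ₒ)]
Numerator = 1×7.46 + 14×123 = 1729
Denominator = 1×147 + 14×11.0 = 301
Vm = 60.7 · log₁₀(5.7457) = 60.7 × (0.7593) = 46.09 mV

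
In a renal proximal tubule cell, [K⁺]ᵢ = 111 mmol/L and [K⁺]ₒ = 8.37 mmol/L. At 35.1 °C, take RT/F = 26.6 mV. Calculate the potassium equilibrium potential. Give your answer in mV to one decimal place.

E = (26.6/z) · ln([K⁺]_out/[K⁺]_in) with z = +1.
= (26.6/1) · ln(8.37/111) = 26.60 · ln(0.07541)
= 26.60 · (-2.5849) = -68.76 mV

-68.8 mV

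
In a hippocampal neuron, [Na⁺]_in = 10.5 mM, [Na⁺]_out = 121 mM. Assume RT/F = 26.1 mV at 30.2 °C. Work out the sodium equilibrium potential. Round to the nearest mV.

E = (26.1/z) · ln([Na⁺]_out/[Na⁺]_in) with z = +1.
= (26.1/1) · ln(121/10.5) = 26.10 · ln(11.52)
= 26.10 · (2.4444) = 63.80 mV

64 mV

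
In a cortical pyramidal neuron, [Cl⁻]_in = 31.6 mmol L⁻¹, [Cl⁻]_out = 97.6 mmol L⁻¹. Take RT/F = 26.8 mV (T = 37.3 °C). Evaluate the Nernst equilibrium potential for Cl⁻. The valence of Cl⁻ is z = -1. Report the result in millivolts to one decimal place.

E = (26.8/z) · ln([Cl⁻]_out/[Cl⁻]_in) with z = -1.
For an anion, dividing by z = -1 reverses the sign.
= (26.8/-1) · ln(97.6/31.6) = -26.80 · ln(3.089)
= -26.80 · (1.1277) = -30.22 mV

-30.2 mV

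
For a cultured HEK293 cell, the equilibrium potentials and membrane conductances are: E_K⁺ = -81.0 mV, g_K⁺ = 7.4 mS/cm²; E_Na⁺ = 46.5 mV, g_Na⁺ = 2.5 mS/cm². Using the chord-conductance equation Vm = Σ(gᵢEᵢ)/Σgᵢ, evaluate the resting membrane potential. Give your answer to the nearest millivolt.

Σ gᵢEᵢ = 7.4·(-81.0) + 2.5·(46.5) = -483.15
Σ gᵢ = 7.4 + 2.5 = 9.9
Vm = -483.15 / 9.9 = -48.80 mV

-49 mV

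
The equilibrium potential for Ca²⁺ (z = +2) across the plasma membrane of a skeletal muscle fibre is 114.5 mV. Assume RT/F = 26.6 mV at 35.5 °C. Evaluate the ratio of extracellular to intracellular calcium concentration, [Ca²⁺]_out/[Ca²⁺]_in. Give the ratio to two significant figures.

5500

ln([out]/[in]) = E·z/(26.6) = 114.5 × 2 / 26.6 = 8.6090
[out]/[in] = e^(8.6090) = 5481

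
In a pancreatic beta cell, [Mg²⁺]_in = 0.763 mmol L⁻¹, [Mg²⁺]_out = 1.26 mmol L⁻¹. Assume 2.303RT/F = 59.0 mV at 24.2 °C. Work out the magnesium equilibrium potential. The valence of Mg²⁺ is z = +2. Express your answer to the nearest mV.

E = (59.0/z) · log₁₀([Mg²⁺]_out/[Mg²⁺]_in) with z = +2.
= (59.0/2) · log₁₀(1.26/0.763) = 29.50 · log₁₀(1.651)
= 29.50 · (0.2178) = 6.43 mV

6 mV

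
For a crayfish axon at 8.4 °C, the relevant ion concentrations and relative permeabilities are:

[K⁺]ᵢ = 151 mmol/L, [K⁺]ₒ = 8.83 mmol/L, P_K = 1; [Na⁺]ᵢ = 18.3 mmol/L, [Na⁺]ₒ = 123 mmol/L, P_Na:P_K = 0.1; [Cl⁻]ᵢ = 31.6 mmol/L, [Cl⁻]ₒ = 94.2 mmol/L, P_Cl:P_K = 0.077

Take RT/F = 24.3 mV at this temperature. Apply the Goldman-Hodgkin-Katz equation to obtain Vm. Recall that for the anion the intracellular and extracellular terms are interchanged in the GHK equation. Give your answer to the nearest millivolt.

-47 mV

Vm = 24.3 · ln[(Σ P·[cation]ₒ + Σ P·[anion]ᵢ) / (Σ P·[cation]ᵢ + Σ P·[anion]ₒ)]
Numerator = 1×8.83 + 0.1×123 + 0.077×31.6 = 23.56
Denominator = 1×151 + 0.1×18.3 + 0.077×94.2 = 160.1
Vm = 24.3 · ln(0.14719) = 24.3 × (-1.9160) = -46.56 mV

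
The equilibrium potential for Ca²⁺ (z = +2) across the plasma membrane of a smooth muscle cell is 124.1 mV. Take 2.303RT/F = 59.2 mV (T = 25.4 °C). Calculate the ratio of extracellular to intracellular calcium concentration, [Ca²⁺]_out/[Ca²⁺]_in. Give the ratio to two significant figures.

log₁₀([out]/[in]) = E·z/(59.2) = 124.1 × 2 / 59.2 = 4.1926
[out]/[in] = 10^(4.1926) = 1.558e+04

16000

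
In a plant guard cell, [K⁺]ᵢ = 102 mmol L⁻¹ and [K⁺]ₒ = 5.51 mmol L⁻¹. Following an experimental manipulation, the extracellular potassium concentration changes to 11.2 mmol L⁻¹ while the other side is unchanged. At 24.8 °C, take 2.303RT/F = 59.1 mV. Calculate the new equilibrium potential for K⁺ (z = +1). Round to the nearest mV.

After the shift: [K⁺]_out = 11.2, [K⁺]_in = 102 mmol L⁻¹.
E_new = (59.1/1)·log₁₀(11.2/102) = 59.10 · (-0.9594) = -56.70 mV

-57 mV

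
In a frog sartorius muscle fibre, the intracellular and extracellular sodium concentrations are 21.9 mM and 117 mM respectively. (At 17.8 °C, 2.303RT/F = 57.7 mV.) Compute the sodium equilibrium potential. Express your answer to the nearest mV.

E = (57.7/z) · log₁₀([Na⁺]_out/[Na⁺]_in) with z = +1.
= (57.7/1) · log₁₀(117/21.9) = 57.70 · log₁₀(5.342)
= 57.70 · (0.7277) = 41.99 mV

42 mV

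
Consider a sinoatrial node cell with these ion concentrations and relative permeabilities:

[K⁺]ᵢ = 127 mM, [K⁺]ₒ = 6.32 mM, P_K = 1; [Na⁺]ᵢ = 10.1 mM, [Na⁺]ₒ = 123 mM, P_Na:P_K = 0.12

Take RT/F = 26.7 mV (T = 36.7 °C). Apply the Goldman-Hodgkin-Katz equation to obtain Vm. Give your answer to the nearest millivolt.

Vm = 26.7 · ln[(Σ P·[cation]ₒ + Σ P·[anion]ᵢ) / (Σ P·[cation]ᵢ + Σ P·[anion]ₒ)]
Numerator = 1×6.32 + 0.12×123 = 21.08
Denominator = 1×127 + 0.12×10.1 = 128.2
Vm = 26.7 · ln(0.16442) = 26.7 × (-1.8054) = -48.20 mV

-48 mV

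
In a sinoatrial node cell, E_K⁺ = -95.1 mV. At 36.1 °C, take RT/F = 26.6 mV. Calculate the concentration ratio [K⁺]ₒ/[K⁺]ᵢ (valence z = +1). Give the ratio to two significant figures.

ln([out]/[in]) = E·z/(26.6) = -95.1 × 1 / 26.6 = -3.5752
[out]/[in] = e^(-3.5752) = 0.02801

0.028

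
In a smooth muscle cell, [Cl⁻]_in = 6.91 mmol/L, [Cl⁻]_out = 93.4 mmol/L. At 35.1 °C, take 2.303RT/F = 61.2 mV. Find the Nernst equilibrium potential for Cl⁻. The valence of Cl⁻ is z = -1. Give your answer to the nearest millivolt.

E = (61.2/z) · log₁₀([Cl⁻]_out/[Cl⁻]_in) with z = -1.
For an anion, dividing by z = -1 reverses the sign.
= (61.2/-1) · log₁₀(93.4/6.91) = -61.20 · log₁₀(13.52)
= -61.20 · (1.1309) = -69.21 mV

-69 mV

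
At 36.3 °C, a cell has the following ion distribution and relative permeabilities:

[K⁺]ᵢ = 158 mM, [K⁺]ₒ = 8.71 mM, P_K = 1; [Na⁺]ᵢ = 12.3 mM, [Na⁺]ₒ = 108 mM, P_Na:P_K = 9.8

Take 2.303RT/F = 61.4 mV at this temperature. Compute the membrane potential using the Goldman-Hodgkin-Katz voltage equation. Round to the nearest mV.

36 mV

Vm = 61.4 · log₁₀[(Σ P·[cation]ₒ + Σ P·[anion]ᵢ) / (Σ P·[cation]ᵢ + Σ P·[anion]ₒ)]
Numerator = 1×8.71 + 9.8×108 = 1067
Denominator = 1×158 + 9.8×12.3 = 278.5
Vm = 61.4 · log₁₀(3.8311) = 61.4 × (0.5833) = 35.82 mV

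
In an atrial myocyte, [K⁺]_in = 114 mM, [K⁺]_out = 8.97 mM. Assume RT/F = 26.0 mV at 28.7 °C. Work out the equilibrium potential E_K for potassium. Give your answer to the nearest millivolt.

-66 mV

E = (26.0/z) · ln([K⁺]_out/[K⁺]_in) with z = +1.
= (26.0/1) · ln(8.97/114) = 26.00 · ln(0.07868)
= 26.00 · (-2.5423) = -66.10 mV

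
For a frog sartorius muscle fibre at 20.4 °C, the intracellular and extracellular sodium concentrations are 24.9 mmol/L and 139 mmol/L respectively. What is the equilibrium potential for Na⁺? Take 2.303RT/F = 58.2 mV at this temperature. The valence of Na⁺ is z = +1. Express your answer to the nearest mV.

43 mV

E = (58.2/z) · log₁₀([Na⁺]_out/[Na⁺]_in) with z = +1.
= (58.2/1) · log₁₀(139/24.9) = 58.20 · log₁₀(5.582)
= 58.20 · (0.7468) = 43.46 mV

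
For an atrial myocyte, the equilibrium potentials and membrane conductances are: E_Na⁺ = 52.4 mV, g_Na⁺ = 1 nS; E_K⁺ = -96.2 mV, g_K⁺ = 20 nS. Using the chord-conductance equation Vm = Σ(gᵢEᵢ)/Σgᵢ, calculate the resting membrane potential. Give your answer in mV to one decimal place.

-89.1 mV

Σ gᵢEᵢ = 1·(52.4) + 20·(-96.2) = -1871.60
Σ gᵢ = 1 + 20 = 21
Vm = -1871.60 / 21 = -89.12 mV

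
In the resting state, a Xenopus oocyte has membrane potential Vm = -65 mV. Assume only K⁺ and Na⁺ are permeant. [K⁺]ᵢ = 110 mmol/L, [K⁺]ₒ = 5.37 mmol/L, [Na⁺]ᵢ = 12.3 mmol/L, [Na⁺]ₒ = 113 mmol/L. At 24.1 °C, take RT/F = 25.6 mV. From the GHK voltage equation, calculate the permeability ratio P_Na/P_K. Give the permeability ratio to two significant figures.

0.030

Let α = P_Na/P_K. GHK: Vm = 25.6·ln[(Kₒ + α·Naₒ)/(Kᵢ + α·Naᵢ)].
e^(Vm/25.6) = e^(-65.0/25.6) = 0.07894
So 0.07894·(Kᵢ + α·Naᵢ) = Kₒ + α·Naₒ → α = (0.07894·110.0 − 5.37) / (113.0 − 0.07894·12.3)
α = (8.683 − 5.37) / (113.0 − 0.971) = 3.313/112 = 0.02958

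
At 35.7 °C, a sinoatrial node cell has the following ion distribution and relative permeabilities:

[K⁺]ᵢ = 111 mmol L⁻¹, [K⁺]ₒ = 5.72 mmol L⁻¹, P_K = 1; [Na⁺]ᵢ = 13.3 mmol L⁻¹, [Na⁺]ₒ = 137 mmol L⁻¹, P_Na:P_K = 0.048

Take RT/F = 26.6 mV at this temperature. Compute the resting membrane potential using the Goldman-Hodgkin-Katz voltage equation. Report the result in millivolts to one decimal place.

-58.7 mV

Vm = 26.6 · ln[(Σ P·[cation]ₒ + Σ P·[anion]ᵢ) / (Σ P·[cation]ᵢ + Σ P·[anion]ₒ)]
Numerator = 1×5.72 + 0.048×137 = 12.3
Denominator = 1×111 + 0.048×13.3 = 111.6
Vm = 26.6 · ln(0.11014) = 26.6 × (-2.2060) = -58.68 mV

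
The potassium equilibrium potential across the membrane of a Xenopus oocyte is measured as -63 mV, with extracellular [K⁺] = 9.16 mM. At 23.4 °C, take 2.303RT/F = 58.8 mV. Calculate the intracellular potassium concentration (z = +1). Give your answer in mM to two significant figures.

Nernst: E = (58.8/1) · log₁₀([out]/[in]), so log₁₀([out]/[in]) = -63.0 × 1 / 58.8 = -1.0714.
[out]/[in] = 10^(-1.0714) = 0.08483.
[in] = 9.16 / 0.08483 = 108 mM.

110 mM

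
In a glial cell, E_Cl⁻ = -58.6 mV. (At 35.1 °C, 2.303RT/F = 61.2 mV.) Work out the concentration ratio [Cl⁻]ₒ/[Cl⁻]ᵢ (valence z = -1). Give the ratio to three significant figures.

9.07

log₁₀([out]/[in]) = E·z/(61.2) = -58.6 × -1 / 61.2 = 0.9575
[out]/[in] = 10^(0.9575) = 9.068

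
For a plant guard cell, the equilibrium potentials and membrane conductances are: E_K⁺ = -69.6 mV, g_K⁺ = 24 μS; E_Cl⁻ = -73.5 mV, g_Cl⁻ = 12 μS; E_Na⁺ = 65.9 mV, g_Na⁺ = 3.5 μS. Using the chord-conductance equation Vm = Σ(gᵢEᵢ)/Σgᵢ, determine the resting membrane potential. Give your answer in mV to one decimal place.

-58.8 mV

Σ gᵢEᵢ = 24·(-69.6) + 12·(-73.5) + 3.5·(65.9) = -2321.75
Σ gᵢ = 24 + 12 + 3.5 = 39.5
Vm = -2321.75 / 39.5 = -58.78 mV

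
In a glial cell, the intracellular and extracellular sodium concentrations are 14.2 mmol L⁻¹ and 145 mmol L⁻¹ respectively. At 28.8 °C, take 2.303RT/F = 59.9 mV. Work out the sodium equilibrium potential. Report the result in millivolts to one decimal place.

E = (59.9/z) · log₁₀([Na⁺]_out/[Na⁺]_in) with z = +1.
= (59.9/1) · log₁₀(145/14.2) = 59.90 · log₁₀(10.21)
= 59.90 · (1.0091) = 60.44 mV

60.4 mV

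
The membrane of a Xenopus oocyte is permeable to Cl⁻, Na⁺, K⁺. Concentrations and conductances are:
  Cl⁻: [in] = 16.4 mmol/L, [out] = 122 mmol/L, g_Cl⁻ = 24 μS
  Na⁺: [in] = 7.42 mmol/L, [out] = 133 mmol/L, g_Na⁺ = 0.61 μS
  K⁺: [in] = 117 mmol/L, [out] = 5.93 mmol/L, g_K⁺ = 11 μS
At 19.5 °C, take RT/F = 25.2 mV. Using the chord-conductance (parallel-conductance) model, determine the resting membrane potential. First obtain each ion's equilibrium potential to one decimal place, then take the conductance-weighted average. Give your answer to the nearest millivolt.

-56 mV

E_Cl⁻ = (25.2/-1)·ln(122/16.4) = -50.6 mV
E_Na⁺ = (25.2/1)·ln(133/7.42) = 72.7 mV
E_K⁺ = (25.2/1)·ln(5.93/117) = -75.2 mV
Vm = (Σ gᵢEᵢ)/(Σ gᵢ) = (24·-50.6 + 0.61·72.7 + 11·-75.2) / (24 + 0.61 + 11)
= -1997.25 / 35.61 = -56.09 mV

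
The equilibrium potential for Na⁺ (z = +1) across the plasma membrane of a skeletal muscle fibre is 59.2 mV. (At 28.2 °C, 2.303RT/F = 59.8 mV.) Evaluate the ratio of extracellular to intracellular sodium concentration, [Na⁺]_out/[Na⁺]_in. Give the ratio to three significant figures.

9.77

log₁₀([out]/[in]) = E·z/(59.8) = 59.2 × 1 / 59.8 = 0.9900
[out]/[in] = 10^(0.9900) = 9.772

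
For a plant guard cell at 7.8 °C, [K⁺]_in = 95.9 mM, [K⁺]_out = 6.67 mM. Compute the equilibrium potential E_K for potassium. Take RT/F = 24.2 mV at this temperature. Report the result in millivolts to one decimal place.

E = (24.2/z) · ln([K⁺]_out/[K⁺]_in) with z = +1.
= (24.2/1) · ln(6.67/95.9) = 24.20 · ln(0.06955)
= 24.20 · (-2.6657) = -64.51 mV

-64.5 mV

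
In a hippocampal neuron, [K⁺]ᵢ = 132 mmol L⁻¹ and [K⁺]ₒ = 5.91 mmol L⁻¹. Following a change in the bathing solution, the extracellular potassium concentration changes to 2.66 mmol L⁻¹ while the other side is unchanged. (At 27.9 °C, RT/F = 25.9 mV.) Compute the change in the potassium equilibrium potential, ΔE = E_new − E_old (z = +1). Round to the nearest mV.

-21 mV

E_old = (25.9/1)·ln(5.91/132) = -80.45 mV
E_new = (25.9/1)·ln(2.66/132) = -101.13 mV
ΔE = -101.13 − (-80.45) = -20.68 mV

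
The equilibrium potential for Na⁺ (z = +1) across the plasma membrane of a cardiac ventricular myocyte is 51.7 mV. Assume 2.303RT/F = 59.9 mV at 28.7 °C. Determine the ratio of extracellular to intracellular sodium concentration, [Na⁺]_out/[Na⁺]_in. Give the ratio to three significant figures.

7.30

log₁₀([out]/[in]) = E·z/(59.9) = 51.7 × 1 / 59.9 = 0.8631
[out]/[in] = 10^(0.8631) = 7.296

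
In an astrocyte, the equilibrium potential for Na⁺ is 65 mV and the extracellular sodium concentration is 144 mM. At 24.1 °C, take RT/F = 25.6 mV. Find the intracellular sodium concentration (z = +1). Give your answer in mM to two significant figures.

11 mM

Nernst: E = (25.6/1) · ln([out]/[in]), so ln([out]/[in]) = 65.0 × 1 / 25.6 = 2.5391.
[out]/[in] = e^(2.5391) = 12.67.
[in] = 144 / 12.67 = 11.37 mM.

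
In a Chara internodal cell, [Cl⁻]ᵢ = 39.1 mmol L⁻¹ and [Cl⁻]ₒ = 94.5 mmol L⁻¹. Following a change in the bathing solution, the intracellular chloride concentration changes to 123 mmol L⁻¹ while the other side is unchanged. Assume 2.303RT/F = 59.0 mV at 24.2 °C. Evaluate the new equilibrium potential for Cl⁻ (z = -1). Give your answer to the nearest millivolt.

7 mV

After the shift: [Cl⁻]_out = 94.5, [Cl⁻]_in = 123 mmol L⁻¹.
E_new = (59.0/-1)·log₁₀(94.5/123) = -59.00 · (-0.1145) = 6.75 mV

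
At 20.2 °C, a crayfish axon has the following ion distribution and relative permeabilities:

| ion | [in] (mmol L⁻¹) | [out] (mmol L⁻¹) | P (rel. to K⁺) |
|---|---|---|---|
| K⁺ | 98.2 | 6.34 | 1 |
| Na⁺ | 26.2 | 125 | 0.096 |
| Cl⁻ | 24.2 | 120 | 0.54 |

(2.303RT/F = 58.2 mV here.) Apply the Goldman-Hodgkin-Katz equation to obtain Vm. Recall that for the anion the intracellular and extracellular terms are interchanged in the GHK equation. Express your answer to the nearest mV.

Vm = 58.2 · log₁₀[(Σ P·[cation]ₒ + Σ P·[anion]ᵢ) / (Σ P·[cation]ᵢ + Σ P·[anion]ₒ)]
Numerator = 1×6.34 + 0.096×125 + 0.54×24.2 = 31.41
Denominator = 1×98.2 + 0.096×26.2 + 0.54×120 = 165.5
Vm = 58.2 · log₁₀(0.18976) = 58.2 × (-0.7218) = -42.01 mV

-42 mV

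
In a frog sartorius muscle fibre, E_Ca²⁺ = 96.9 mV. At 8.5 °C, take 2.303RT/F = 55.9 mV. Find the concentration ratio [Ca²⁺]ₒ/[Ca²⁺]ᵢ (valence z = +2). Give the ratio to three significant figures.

2930

log₁₀([out]/[in]) = E·z/(55.9) = 96.9 × 2 / 55.9 = 3.4669
[out]/[in] = 10^(3.4669) = 2930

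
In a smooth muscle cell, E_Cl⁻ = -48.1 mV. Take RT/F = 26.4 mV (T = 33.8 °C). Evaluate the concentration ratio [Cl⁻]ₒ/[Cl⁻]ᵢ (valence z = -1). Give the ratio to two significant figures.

6.2

ln([out]/[in]) = E·z/(26.4) = -48.1 × -1 / 26.4 = 1.8220
[out]/[in] = e^(1.8220) = 6.184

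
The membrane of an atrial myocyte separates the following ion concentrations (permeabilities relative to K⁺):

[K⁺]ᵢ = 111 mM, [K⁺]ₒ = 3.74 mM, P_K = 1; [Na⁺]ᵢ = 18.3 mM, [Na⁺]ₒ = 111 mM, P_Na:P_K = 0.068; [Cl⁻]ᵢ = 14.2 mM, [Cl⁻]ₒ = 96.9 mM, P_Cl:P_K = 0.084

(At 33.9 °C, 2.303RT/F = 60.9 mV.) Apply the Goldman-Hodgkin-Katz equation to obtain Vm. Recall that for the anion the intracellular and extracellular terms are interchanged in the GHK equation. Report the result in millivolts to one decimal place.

Vm = 60.9 · log₁₀[(Σ P·[cation]ₒ + Σ P·[anion]ᵢ) / (Σ P·[cation]ᵢ + Σ P·[anion]ₒ)]
Numerator = 1×3.74 + 0.068×111 + 0.084×14.2 = 12.48
Denominator = 1×111 + 0.068×18.3 + 0.084×96.9 = 120.4
Vm = 60.9 · log₁₀(0.10367) = 60.9 × (-0.9843) = -59.95 mV

-59.9 mV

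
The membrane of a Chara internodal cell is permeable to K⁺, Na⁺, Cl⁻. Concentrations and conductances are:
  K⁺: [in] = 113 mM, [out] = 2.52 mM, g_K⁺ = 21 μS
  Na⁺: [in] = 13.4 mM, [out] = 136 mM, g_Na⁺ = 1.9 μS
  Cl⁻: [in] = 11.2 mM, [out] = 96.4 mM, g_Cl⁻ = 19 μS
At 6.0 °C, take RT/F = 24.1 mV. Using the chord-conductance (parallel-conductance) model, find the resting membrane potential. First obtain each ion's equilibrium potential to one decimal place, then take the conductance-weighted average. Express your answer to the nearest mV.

E_K⁺ = (24.1/1)·ln(2.52/113) = -91.7 mV
E_Na⁺ = (24.1/1)·ln(136/13.4) = 55.8 mV
E_Cl⁻ = (24.1/-1)·ln(96.4/11.2) = -51.9 mV
Vm = (Σ gᵢEᵢ)/(Σ gᵢ) = (21·-91.7 + 1.9·55.8 + 19·-51.9) / (21 + 1.9 + 19)
= -2805.78 / 41.9 = -66.96 mV

-67 mV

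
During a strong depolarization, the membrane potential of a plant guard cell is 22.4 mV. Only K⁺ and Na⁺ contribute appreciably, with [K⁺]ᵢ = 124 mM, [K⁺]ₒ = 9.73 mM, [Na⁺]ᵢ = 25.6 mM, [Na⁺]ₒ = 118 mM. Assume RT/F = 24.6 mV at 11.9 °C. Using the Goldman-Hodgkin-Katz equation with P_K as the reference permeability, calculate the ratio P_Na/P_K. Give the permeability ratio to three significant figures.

5.49

Let α = P_Na/P_K. GHK: Vm = 24.6·ln[(Kₒ + α·Naₒ)/(Kᵢ + α·Naᵢ)].
e^(Vm/24.6) = e^(22.4/24.6) = 2.4857
So 2.4857·(Kᵢ + α·Naᵢ) = Kₒ + α·Naₒ → α = (2.4857·124.0 − 9.73) / (118.0 − 2.4857·25.6)
α = (308.2 − 9.73) / (118.0 − 63.63) = 298.5/54.37 = 5.491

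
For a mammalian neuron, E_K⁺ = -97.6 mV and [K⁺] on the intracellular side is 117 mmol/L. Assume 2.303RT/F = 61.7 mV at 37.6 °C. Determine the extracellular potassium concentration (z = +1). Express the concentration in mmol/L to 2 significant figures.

3.1 mmol/L

Nernst: E = (61.7/1) · log₁₀([out]/[in]), so log₁₀([out]/[in]) = -97.6 × 1 / 61.7 = -1.5818.
[out]/[in] = 10^(-1.5818) = 0.02619.
[out] = 0.02619 × 117 = 3.064 mmol/L.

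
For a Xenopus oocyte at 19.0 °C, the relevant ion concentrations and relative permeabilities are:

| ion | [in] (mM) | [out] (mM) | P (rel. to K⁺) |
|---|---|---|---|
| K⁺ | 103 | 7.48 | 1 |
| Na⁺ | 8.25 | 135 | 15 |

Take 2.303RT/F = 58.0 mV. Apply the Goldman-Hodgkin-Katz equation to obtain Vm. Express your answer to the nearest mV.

Vm = 58.0 · log₁₀[(Σ P·[cation]ₒ + Σ P·[anion]ᵢ) / (Σ P·[cation]ᵢ + Σ P·[anion]ₒ)]
Numerator = 1×7.48 + 15×135 = 2032
Denominator = 1×103 + 15×8.25 = 226.8
Vm = 58.0 · log₁₀(8.9635) = 58.0 × (0.9525) = 55.24 mV

55 mV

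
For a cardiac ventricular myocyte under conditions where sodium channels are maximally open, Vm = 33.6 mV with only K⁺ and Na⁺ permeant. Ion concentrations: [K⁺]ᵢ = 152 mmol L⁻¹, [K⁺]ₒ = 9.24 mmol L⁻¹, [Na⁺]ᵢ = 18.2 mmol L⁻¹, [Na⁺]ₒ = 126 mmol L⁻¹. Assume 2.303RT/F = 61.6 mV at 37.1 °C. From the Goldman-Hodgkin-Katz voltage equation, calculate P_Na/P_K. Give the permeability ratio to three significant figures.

Let α = P_Na/P_K. GHK: Vm = 61.6·log₁₀[(Kₒ + α·Naₒ)/(Kᵢ + α·Naᵢ)].
10^(Vm/61.6) = 10^(33.6/61.6) = 3.5112
So 3.5112·(Kᵢ + α·Naᵢ) = Kₒ + α·Naₒ → α = (3.5112·152.0 − 9.24) / (126.0 − 3.5112·18.2)
α = (533.7 − 9.24) / (126.0 − 63.9) = 524.5/62.1 = 8.446

8.45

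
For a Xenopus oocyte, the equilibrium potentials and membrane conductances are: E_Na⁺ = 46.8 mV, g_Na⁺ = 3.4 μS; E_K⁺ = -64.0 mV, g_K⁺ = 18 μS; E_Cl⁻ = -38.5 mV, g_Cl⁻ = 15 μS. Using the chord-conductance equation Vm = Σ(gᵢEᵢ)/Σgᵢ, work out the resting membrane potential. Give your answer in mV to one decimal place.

Σ gᵢEᵢ = 3.4·(46.8) + 18·(-64.0) + 15·(-38.5) = -1570.38
Σ gᵢ = 3.4 + 18 + 15 = 36.4
Vm = -1570.38 / 36.4 = -43.14 mV

-43.1 mV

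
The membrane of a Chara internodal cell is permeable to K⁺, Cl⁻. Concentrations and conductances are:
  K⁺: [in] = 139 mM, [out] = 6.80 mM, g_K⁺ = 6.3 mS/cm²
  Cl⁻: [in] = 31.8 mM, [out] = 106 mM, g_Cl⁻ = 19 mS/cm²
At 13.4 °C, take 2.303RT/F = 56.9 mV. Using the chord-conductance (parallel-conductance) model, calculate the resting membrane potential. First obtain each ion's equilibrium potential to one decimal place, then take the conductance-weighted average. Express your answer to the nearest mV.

E_K⁺ = (56.9/1)·log₁₀(6.80/139) = -74.6 mV
E_Cl⁻ = (56.9/-1)·log₁₀(106/31.8) = -29.8 mV
Vm = (Σ gᵢEᵢ)/(Σ gᵢ) = (6.3·-74.6 + 19·-29.8) / (6.3 + 19)
= -1036.18 / 25.3 = -40.96 mV

-41 mV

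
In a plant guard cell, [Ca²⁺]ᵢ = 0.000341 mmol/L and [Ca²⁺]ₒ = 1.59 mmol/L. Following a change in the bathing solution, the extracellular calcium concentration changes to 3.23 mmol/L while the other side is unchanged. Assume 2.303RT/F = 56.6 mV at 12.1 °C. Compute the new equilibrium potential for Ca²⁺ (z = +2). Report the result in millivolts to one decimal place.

112.5 mV

After the shift: [Ca²⁺]_out = 3.23, [Ca²⁺]_in = 0.000341 mmol/L.
E_new = (56.6/2)·log₁₀(3.23/0.000341) = 28.30 · (3.9764) = 112.53 mV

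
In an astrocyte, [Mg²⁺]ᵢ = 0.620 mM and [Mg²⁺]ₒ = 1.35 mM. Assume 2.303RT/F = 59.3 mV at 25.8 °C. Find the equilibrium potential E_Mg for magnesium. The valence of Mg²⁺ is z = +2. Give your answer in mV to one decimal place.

10.0 mV

E = (59.3/z) · log₁₀([Mg²⁺]_out/[Mg²⁺]_in) with z = +2.
= (59.3/2) · log₁₀(1.35/0.620) = 29.65 · log₁₀(2.177)
= 29.65 · (0.3379) = 10.02 mV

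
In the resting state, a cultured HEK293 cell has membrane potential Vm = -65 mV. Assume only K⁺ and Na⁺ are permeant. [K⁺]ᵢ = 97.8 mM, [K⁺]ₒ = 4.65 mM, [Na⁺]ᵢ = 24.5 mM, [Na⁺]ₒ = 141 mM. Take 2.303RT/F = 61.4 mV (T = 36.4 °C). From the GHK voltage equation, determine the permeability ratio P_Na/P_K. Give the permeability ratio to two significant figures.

0.028

Let α = P_Na/P_K. GHK: Vm = 61.4·log₁₀[(Kₒ + α·Naₒ)/(Kᵢ + α·Naᵢ)].
10^(Vm/61.4) = 10^(-65.0/61.4) = 0.087371
So 0.087371·(Kᵢ + α·Naᵢ) = Kₒ + α·Naₒ → α = (0.087371·97.8 − 4.65) / (141.0 − 0.087371·24.5)
α = (8.545 − 4.65) / (141.0 − 2.141) = 3.895/138.9 = 0.02805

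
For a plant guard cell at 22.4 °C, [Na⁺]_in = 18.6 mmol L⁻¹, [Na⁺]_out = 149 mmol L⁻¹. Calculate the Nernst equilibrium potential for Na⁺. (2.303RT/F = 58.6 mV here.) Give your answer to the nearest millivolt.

E = (58.6/z) · log₁₀([Na⁺]_out/[Na⁺]_in) with z = +1.
= (58.6/1) · log₁₀(149/18.6) = 58.60 · log₁₀(8.011)
= 58.60 · (0.9037) = 52.96 mV

53 mV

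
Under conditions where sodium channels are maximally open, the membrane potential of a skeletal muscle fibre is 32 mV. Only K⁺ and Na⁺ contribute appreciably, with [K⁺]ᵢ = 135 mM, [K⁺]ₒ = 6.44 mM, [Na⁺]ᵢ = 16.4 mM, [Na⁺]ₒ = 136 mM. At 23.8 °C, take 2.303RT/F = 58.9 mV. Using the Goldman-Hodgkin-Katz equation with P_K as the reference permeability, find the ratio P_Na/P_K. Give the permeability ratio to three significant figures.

Let α = P_Na/P_K. GHK: Vm = 58.9·log₁₀[(Kₒ + α·Naₒ)/(Kᵢ + α·Naᵢ)].
10^(Vm/58.9) = 10^(32.0/58.9) = 3.4938
So 3.4938·(Kᵢ + α·Naᵢ) = Kₒ + α·Naₒ → α = (3.4938·135.0 − 6.44) / (136.0 − 3.4938·16.4)
α = (471.7 − 6.44) / (136.0 − 57.3) = 465.2/78.7 = 5.911

5.91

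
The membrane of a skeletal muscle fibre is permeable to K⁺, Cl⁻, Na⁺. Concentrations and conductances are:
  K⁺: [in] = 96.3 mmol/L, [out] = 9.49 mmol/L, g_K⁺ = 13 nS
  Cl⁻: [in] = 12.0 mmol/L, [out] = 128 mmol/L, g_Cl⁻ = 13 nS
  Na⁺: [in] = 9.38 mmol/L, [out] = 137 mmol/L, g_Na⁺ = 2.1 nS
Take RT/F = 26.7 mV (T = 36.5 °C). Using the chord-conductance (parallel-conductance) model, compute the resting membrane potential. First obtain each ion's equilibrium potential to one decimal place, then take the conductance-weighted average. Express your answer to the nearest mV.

E_K⁺ = (26.7/1)·ln(9.49/96.3) = -61.9 mV
E_Cl⁻ = (26.7/-1)·ln(128/12.0) = -63.2 mV
E_Na⁺ = (26.7/1)·ln(137/9.38) = 71.6 mV
Vm = (Σ gᵢEᵢ)/(Σ gᵢ) = (13·-61.9 + 13·-63.2 + 2.1·71.6) / (13 + 13 + 2.1)
= -1475.94 / 28.1 = -52.52 mV

-53 mV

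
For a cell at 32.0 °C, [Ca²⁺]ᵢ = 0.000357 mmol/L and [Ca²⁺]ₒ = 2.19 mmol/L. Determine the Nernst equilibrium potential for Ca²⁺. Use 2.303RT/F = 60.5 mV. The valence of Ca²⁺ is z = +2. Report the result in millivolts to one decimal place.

114.6 mV

E = (60.5/z) · log₁₀([Ca²⁺]_out/[Ca²⁺]_in) with z = +2.
= (60.5/2) · log₁₀(2.19/0.000357) = 30.25 · log₁₀(6134)
= 30.25 · (3.7878) = 114.58 mV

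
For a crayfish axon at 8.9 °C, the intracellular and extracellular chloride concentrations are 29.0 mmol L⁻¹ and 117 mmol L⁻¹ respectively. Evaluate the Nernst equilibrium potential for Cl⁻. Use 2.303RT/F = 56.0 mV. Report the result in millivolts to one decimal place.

-33.9 mV

E = (56.0/z) · log₁₀([Cl⁻]_out/[Cl⁻]_in) with z = -1.
For an anion, dividing by z = -1 reverses the sign.
= (56.0/-1) · log₁₀(117/29.0) = -56.00 · log₁₀(4.034)
= -56.00 · (0.6058) = -33.92 mV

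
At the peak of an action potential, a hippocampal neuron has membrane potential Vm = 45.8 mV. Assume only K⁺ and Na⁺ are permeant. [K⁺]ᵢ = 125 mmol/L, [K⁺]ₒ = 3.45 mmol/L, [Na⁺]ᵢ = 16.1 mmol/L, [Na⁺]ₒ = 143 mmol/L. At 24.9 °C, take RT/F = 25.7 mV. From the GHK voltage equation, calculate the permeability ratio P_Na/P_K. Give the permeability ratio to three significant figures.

15.6

Let α = P_Na/P_K. GHK: Vm = 25.7·ln[(Kₒ + α·Naₒ)/(Kᵢ + α·Naᵢ)].
e^(Vm/25.7) = e^(45.8/25.7) = 5.9423
So 5.9423·(Kᵢ + α·Naᵢ) = Kₒ + α·Naₒ → α = (5.9423·125.0 − 3.45) / (143.0 − 5.9423·16.1)
α = (742.8 − 3.45) / (143.0 − 95.67) = 739.3/47.33 = 15.62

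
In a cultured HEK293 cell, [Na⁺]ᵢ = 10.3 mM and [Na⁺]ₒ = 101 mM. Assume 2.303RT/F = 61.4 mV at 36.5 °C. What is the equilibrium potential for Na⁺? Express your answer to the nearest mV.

61 mV

E = (61.4/z) · log₁₀([Na⁺]_out/[Na⁺]_in) with z = +1.
= (61.4/1) · log₁₀(101/10.3) = 61.40 · log₁₀(9.806)
= 61.40 · (0.9915) = 60.88 mV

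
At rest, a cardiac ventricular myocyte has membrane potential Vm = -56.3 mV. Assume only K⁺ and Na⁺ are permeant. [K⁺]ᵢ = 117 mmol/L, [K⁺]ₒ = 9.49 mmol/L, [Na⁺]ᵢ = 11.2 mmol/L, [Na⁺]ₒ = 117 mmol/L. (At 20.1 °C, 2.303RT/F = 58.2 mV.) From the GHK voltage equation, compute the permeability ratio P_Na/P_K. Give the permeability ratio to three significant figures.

0.0270

Let α = P_Na/P_K. GHK: Vm = 58.2·log₁₀[(Kₒ + α·Naₒ)/(Kᵢ + α·Naᵢ)].
10^(Vm/58.2) = 10^(-56.3/58.2) = 0.10781
So 0.10781·(Kᵢ + α·Naᵢ) = Kₒ + α·Naₒ → α = (0.10781·117.0 − 9.49) / (117.0 − 0.10781·11.2)
α = (12.61 − 9.49) / (117.0 − 1.207) = 3.123/115.8 = 0.02697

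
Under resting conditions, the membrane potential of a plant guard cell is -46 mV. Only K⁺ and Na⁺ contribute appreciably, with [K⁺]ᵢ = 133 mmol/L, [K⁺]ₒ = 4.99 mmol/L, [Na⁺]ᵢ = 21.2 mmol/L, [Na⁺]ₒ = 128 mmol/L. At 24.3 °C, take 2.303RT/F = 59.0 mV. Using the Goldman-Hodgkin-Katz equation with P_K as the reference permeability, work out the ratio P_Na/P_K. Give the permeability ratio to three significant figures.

0.137

Let α = P_Na/P_K. GHK: Vm = 59.0·log₁₀[(Kₒ + α·Naₒ)/(Kᵢ + α·Naᵢ)].
10^(Vm/59.0) = 10^(-46.0/59.0) = 0.16609
So 0.16609·(Kᵢ + α·Naᵢ) = Kₒ + α·Naₒ → α = (0.16609·133.0 − 4.99) / (128.0 − 0.16609·21.2)
α = (22.09 − 4.99) / (128.0 − 3.521) = 17.1/124.5 = 0.1374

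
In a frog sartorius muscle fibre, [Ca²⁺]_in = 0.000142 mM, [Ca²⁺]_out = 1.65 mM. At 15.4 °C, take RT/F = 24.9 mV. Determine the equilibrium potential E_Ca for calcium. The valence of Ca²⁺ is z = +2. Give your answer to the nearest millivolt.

117 mV

E = (24.9/z) · ln([Ca²⁺]_out/[Ca²⁺]_in) with z = +2.
= (24.9/2) · ln(1.65/0.000142) = 12.45 · ln(1.162e+04)
= 12.45 · (9.3605) = 116.54 mV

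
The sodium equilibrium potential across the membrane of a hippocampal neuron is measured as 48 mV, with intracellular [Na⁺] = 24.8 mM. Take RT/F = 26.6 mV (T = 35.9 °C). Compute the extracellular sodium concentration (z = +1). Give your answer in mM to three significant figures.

151 mM

Nernst: E = (26.6/1) · ln([out]/[in]), so ln([out]/[in]) = 48.0 × 1 / 26.6 = 1.8045.
[out]/[in] = e^(1.8045) = 6.077.
[out] = 6.077 × 24.8 = 150.7 mM.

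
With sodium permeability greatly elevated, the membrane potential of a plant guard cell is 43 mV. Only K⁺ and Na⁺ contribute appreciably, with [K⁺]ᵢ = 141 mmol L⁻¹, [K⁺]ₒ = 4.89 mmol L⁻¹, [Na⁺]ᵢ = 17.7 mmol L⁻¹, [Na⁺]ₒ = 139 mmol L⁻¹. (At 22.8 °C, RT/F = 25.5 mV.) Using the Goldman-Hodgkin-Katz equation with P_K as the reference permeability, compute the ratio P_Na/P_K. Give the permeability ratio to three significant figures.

17.4

Let α = P_Na/P_K. GHK: Vm = 25.5·ln[(Kₒ + α·Naₒ)/(Kᵢ + α·Naᵢ)].
e^(Vm/25.5) = e^(43.0/25.5) = 5.3993
So 5.3993·(Kᵢ + α·Naᵢ) = Kₒ + α·Naₒ → α = (5.3993·141.0 − 4.89) / (139.0 − 5.3993·17.7)
α = (761.3 − 4.89) / (139.0 − 95.57) = 756.4/43.43 = 17.42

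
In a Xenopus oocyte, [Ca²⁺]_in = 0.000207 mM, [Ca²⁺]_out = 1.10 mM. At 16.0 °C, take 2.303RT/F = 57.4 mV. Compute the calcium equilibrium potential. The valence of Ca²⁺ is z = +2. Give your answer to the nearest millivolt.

E = (57.4/z) · log₁₀([Ca²⁺]_out/[Ca²⁺]_in) with z = +2.
= (57.4/2) · log₁₀(1.10/0.000207) = 28.70 · log₁₀(5314)
= 28.70 · (3.7254) = 106.92 mV

107 mV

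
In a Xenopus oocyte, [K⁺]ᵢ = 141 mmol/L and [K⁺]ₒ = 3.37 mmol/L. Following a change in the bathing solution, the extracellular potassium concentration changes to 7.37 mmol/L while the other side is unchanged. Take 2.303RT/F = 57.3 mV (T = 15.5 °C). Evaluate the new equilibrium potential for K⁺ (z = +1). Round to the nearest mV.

-73 mV

After the shift: [K⁺]_out = 7.37, [K⁺]_in = 141 mmol/L.
E_new = (57.3/1)·log₁₀(7.37/141) = 57.30 · (-1.2818) = -73.44 mV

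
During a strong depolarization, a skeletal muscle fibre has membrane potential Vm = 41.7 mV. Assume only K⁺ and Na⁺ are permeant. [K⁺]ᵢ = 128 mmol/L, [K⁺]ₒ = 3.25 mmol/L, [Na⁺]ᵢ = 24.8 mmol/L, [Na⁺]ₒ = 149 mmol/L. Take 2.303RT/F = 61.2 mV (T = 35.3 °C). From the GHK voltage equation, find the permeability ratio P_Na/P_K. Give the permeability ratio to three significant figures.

Let α = P_Na/P_K. GHK: Vm = 61.2·log₁₀[(Kₒ + α·Naₒ)/(Kᵢ + α·Naᵢ)].
10^(Vm/61.2) = 10^(41.7/61.2) = 4.8015
So 4.8015·(Kᵢ + α·Naᵢ) = Kₒ + α·Naₒ → α = (4.8015·128.0 − 3.25) / (149.0 − 4.8015·24.8)
α = (614.6 − 3.25) / (149.0 − 119.1) = 611.3/29.92 = 20.43

20.4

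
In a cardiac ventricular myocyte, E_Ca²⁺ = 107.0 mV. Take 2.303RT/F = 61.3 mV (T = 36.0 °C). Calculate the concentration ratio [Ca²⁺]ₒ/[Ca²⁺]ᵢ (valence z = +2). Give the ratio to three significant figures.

log₁₀([out]/[in]) = E·z/(61.3) = 107.0 × 2 / 61.3 = 3.4910
[out]/[in] = 10^(3.4910) = 3098

3100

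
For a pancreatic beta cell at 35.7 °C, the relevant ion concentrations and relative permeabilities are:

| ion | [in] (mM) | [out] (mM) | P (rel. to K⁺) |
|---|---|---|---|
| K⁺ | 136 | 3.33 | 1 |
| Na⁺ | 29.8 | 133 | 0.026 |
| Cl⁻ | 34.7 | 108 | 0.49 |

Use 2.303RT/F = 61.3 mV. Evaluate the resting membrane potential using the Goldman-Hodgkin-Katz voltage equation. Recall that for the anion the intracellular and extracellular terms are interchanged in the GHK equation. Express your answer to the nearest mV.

Vm = 61.3 · log₁₀[(Σ P·[cation]ₒ + Σ P·[anion]ᵢ) / (Σ P·[cation]ᵢ + Σ P·[anion]ₒ)]
Numerator = 1×3.33 + 0.026×133 + 0.49×34.7 = 23.79
Denominator = 1×136 + 0.026×29.8 + 0.49×108 = 189.7
Vm = 61.3 · log₁₀(0.12542) = 61.3 × (-0.9016) = -55.27 mV

-55 mV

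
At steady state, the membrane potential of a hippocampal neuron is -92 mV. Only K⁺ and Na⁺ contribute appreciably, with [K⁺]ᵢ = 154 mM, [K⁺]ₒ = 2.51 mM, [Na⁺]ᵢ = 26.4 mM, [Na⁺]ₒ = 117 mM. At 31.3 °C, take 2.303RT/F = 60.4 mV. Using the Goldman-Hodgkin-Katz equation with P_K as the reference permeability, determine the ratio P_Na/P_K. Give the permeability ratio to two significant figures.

Let α = P_Na/P_K. GHK: Vm = 60.4·log₁₀[(Kₒ + α·Naₒ)/(Kᵢ + α·Naᵢ)].
10^(Vm/60.4) = 10^(-92.0/60.4) = 0.029979
So 0.029979·(Kᵢ + α·Naᵢ) = Kₒ + α·Naₒ → α = (0.029979·154.0 − 2.51) / (117.0 − 0.029979·26.4)
α = (4.617 − 2.51) / (117.0 − 0.7915) = 2.107/116.2 = 0.01813

0.018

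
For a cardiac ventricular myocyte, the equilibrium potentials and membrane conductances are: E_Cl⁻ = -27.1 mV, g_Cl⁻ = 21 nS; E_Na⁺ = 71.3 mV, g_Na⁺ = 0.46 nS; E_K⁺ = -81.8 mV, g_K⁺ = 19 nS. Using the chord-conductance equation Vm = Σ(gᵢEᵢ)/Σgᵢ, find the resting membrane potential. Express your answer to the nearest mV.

-52 mV

Σ gᵢEᵢ = 21·(-27.1) + 0.46·(71.3) + 19·(-81.8) = -2090.50
Σ gᵢ = 21 + 0.46 + 19 = 40.46
Vm = -2090.50 / 40.46 = -51.67 mV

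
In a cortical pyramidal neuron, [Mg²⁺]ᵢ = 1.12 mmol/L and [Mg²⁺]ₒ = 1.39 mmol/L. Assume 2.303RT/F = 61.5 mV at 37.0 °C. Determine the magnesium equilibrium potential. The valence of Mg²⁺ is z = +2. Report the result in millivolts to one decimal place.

E = (61.5/z) · log₁₀([Mg²⁺]_out/[Mg²⁺]_in) with z = +2.
= (61.5/2) · log₁₀(1.39/1.12) = 30.75 · log₁₀(1.241)
= 30.75 · (0.0938) = 2.88 mV

2.9 mV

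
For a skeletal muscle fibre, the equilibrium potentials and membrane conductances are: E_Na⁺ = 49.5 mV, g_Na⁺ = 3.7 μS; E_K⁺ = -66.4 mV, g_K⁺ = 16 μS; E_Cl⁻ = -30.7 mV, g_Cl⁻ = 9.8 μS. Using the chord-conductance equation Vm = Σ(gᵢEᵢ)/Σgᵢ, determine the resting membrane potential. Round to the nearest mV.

-40 mV

Σ gᵢEᵢ = 3.7·(49.5) + 16·(-66.4) + 9.8·(-30.7) = -1180.11
Σ gᵢ = 3.7 + 16 + 9.8 = 29.5
Vm = -1180.11 / 29.5 = -40.00 mV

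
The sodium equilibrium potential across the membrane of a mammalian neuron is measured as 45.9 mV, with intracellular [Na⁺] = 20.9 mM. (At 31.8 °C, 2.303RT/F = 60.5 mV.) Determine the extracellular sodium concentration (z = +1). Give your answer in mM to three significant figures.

Nernst: E = (60.5/1) · log₁₀([out]/[in]), so log₁₀([out]/[in]) = 45.9 × 1 / 60.5 = 0.7587.
[out]/[in] = 10^(0.7587) = 5.737.
[out] = 5.737 × 20.9 = 119.9 mM.

120 mM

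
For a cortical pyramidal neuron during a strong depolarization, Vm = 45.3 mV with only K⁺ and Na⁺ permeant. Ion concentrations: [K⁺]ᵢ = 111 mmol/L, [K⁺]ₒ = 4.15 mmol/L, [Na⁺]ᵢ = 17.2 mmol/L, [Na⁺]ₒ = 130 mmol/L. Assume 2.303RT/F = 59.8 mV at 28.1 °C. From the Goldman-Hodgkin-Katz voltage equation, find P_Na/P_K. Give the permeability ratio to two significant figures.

20

Let α = P_Na/P_K. GHK: Vm = 59.8·log₁₀[(Kₒ + α·Naₒ)/(Kᵢ + α·Naᵢ)].
10^(Vm/59.8) = 10^(45.3/59.8) = 5.7217
So 5.7217·(Kᵢ + α·Naᵢ) = Kₒ + α·Naₒ → α = (5.7217·111.0 − 4.15) / (130.0 − 5.7217·17.2)
α = (635.1 − 4.15) / (130.0 − 98.41) = 631/31.59 = 19.98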